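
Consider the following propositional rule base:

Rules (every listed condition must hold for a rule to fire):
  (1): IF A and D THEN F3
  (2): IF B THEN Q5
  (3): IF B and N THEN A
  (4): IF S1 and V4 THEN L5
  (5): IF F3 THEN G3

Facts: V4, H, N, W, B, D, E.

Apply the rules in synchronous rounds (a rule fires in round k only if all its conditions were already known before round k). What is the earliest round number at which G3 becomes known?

Round 1: (2) [IF B THEN Q5]; (3) [IF B and N THEN A]. New: Q5, A.
Round 2: (1) [IF A and D THEN F3]. New: F3.
Round 3: (5) [IF F3 THEN G3]. New: G3.
G3 first appears in round 3.

3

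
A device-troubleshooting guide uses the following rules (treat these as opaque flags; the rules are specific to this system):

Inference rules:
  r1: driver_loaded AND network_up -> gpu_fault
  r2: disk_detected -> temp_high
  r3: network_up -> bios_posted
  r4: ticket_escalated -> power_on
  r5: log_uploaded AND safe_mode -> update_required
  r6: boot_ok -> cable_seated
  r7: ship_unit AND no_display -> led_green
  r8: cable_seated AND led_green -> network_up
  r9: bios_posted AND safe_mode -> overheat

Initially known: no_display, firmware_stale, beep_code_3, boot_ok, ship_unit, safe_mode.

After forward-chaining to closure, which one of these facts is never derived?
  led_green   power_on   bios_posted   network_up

[1] r6 [boot_ok -> cable_seated]; r7 [ship_unit AND no_display -> led_green]. ⇒ new: cable_seated, led_green.
[2] r8 [cable_seated AND led_green -> network_up]. ⇒ new: network_up.
[3] r3 [network_up -> bios_posted]. ⇒ new: bios_posted.
[4] r9 [bios_posted AND safe_mode -> overheat]. ⇒ new: overheat.
Derived: network_up (round 2), bios_posted (round 3), led_green (round 1). power_on never appears in any round.

power_on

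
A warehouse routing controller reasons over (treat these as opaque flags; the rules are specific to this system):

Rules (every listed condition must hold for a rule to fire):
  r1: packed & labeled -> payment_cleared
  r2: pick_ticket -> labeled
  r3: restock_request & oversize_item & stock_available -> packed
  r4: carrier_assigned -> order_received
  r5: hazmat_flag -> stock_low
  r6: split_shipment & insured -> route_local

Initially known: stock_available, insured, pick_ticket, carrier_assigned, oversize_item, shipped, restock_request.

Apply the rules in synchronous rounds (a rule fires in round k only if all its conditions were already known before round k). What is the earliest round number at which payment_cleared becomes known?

Round 1: r2 [pick_ticket -> labeled]; r3 [restock_request & oversize_item & stock_available -> packed]; r4 [carrier_assigned -> order_received]. Adds labeled, packed, order_received.
Round 2: r1 [packed & labeled -> payment_cleared]. Adds payment_cleared.
payment_cleared first appears in round 2.

2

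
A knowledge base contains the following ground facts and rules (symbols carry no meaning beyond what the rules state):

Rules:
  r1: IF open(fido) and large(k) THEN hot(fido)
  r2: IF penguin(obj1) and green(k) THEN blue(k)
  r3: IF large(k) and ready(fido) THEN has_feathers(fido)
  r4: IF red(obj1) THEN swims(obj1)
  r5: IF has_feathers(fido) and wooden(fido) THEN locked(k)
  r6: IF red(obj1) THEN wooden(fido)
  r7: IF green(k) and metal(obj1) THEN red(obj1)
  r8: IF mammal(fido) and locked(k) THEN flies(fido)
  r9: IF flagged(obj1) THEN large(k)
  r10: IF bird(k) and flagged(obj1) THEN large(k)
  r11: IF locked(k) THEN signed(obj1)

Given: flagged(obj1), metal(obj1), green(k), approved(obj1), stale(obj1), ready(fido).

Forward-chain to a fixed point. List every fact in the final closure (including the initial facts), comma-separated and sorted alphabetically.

approved(obj1), flagged(obj1), green(k), has_feathers(fido), large(k), locked(k), metal(obj1), ready(fido), red(obj1), signed(obj1), stale(obj1), swims(obj1), wooden(fido)

Round 1 — r7, r9, derive red(obj1), large(k).
Round 2 — r3, r4, r6, derive has_feathers(fido), swims(obj1), wooden(fido).
Round 3 — r5, derive locked(k).
Round 4 — r11, derive signed(obj1).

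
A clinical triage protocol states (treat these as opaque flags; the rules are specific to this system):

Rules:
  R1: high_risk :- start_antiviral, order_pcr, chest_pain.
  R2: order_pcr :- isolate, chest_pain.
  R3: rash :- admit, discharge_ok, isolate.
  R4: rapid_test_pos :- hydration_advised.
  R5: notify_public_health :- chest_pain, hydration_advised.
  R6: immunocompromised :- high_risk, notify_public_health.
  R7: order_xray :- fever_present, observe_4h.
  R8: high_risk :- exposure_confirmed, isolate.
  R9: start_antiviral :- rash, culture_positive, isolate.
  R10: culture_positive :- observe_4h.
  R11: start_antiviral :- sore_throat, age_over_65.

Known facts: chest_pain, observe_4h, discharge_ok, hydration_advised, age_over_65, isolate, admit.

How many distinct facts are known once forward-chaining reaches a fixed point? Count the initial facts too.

15

Round 1 fires R2, R3, R4, R5, R10, giving order_pcr, rash, rapid_test_pos, notify_public_health, culture_positive.
Round 2 fires R9, giving start_antiviral.
Round 3 fires R1, giving high_risk.
Round 4 fires R6, giving immunocompromised.
Closure: {admit, age_over_65, chest_pain, culture_positive, discharge_ok, high_risk, hydration_advised, immunocompromised, isolate, notify_public_health, observe_4h, order_pcr, rapid_test_pos, rash, start_antiviral} — 15 facts.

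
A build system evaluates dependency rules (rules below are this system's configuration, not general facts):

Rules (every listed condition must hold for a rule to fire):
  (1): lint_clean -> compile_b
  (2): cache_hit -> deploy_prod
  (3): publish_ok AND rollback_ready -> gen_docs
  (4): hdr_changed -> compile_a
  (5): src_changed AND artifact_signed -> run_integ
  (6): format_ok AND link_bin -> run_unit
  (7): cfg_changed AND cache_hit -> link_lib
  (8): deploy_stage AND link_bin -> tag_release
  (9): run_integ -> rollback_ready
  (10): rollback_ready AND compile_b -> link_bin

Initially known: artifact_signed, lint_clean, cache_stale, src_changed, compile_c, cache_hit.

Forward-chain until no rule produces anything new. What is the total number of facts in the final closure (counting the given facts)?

11

Round 1 fires (1), (2), (5), giving compile_b, deploy_prod, run_integ.
Round 2 fires (9), giving rollback_ready.
Round 3 fires (10), giving link_bin.
Closure: {artifact_signed, cache_hit, cache_stale, compile_b, compile_c, deploy_prod, link_bin, lint_clean, rollback_ready, run_integ, src_changed} — 11 facts.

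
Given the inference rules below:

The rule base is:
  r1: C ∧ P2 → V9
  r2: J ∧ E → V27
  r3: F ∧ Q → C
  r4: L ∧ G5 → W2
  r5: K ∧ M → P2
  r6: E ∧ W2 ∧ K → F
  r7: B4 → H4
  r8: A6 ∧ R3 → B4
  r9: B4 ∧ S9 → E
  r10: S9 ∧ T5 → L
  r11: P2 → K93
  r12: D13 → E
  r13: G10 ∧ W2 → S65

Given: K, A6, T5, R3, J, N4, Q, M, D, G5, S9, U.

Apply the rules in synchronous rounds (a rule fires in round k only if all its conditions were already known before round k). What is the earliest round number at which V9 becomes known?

[1] r5 [K ∧ M → P2]; r8 [A6 ∧ R3 → B4]; r10 [S9 ∧ T5 → L]. ⇒ new: P2, B4, L.
[2] r4 [L ∧ G5 → W2]; r7 [B4 → H4]; r9 [B4 ∧ S9 → E]; r11 [P2 → K93]. ⇒ new: W2, H4, E, K93.
[3] r2 [J ∧ E → V27]; r6 [E ∧ W2 ∧ K → F]. ⇒ new: V27, F.
[4] r3 [F ∧ Q → C]. ⇒ new: C.
[5] r1 [C ∧ P2 → V9]. ⇒ new: V9.
V9 first appears in round 5.

5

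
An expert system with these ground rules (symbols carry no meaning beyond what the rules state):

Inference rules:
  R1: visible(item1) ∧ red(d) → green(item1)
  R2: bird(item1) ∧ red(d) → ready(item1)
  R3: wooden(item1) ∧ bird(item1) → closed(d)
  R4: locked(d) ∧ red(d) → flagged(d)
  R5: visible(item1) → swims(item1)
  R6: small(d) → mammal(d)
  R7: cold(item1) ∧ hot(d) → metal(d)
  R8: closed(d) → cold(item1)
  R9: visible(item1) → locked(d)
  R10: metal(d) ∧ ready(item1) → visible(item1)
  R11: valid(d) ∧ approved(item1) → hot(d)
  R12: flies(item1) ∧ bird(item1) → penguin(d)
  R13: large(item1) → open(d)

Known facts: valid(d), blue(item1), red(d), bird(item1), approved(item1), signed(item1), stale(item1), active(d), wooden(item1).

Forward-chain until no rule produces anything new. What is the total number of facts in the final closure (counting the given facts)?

Round 1 fires R2, R3, R11, giving ready(item1), closed(d), hot(d).
Round 2 fires R8, giving cold(item1).
Round 3 fires R7, giving metal(d).
Round 4 fires R10, giving visible(item1).
Round 5 fires R1, R5, R9, giving green(item1), swims(item1), locked(d).
Round 6 fires R4, giving flagged(d).
Closure: {active(d), approved(item1), bird(item1), blue(item1), closed(d), cold(item1), flagged(d), green(item1), hot(d), locked(d), metal(d), ready(item1), red(d), signed(item1), stale(item1), swims(item1), valid(d), visible(item1), wooden(item1)} — 19 facts.

19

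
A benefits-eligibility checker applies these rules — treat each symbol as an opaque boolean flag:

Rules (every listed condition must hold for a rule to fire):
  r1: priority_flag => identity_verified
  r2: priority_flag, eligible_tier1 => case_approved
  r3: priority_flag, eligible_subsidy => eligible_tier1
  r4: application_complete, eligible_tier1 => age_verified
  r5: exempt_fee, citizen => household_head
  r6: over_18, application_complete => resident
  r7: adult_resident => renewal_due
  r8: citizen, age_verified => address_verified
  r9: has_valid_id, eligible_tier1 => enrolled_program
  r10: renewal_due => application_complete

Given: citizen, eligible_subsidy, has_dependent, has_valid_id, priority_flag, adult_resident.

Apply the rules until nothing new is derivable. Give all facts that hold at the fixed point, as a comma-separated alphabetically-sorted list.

[1] r1 [priority_flag => identity_verified]; r3 [priority_flag, eligible_subsidy => eligible_tier1]; r7 [adult_resident => renewal_due]. ⇒ new: identity_verified, eligible_tier1, renewal_due.
[2] r2 [priority_flag, eligible_tier1 => case_approved]; r9 [has_valid_id, eligible_tier1 => enrolled_program]; r10 [renewal_due => application_complete]. ⇒ new: case_approved, enrolled_program, application_complete.
[3] r4 [application_complete, eligible_tier1 => age_verified]. ⇒ new: age_verified.
[4] r8 [citizen, age_verified => address_verified]. ⇒ new: address_verified.

address_verified, adult_resident, age_verified, application_complete, case_approved, citizen, eligible_subsidy, eligible_tier1, enrolled_program, has_dependent, has_valid_id, identity_verified, priority_flag, renewal_due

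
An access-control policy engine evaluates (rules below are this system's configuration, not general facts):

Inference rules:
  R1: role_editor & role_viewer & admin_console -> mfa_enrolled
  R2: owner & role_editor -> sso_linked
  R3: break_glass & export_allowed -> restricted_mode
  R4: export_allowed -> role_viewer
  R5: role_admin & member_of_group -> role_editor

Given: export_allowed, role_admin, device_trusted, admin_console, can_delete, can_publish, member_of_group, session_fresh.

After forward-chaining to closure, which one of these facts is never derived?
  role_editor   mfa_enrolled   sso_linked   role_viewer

Round 1: R4 [export_allowed -> role_viewer]; R5 [role_admin & member_of_group -> role_editor]. New: role_viewer, role_editor.
Round 2: R1 [role_editor & role_viewer & admin_console -> mfa_enrolled]. New: mfa_enrolled.
Derived: role_viewer (round 1), role_editor (round 1), mfa_enrolled (round 2). sso_linked never appears in any round.

sso_linked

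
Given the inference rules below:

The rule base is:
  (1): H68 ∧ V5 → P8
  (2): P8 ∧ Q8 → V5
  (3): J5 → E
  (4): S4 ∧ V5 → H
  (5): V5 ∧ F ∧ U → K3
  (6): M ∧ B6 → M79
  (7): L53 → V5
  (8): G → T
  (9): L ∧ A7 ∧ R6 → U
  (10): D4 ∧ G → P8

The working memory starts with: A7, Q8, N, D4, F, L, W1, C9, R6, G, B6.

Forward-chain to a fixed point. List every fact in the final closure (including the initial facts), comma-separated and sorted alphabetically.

[1] (8) [G → T]; (9) [L ∧ A7 ∧ R6 → U]; (10) [D4 ∧ G → P8]. ⇒ new: T, U, P8.
[2] (2) [P8 ∧ Q8 → V5]. ⇒ new: V5.
[3] (5) [V5 ∧ F ∧ U → K3]. ⇒ new: K3.

A7, B6, C9, D4, F, G, K3, L, N, P8, Q8, R6, T, U, V5, W1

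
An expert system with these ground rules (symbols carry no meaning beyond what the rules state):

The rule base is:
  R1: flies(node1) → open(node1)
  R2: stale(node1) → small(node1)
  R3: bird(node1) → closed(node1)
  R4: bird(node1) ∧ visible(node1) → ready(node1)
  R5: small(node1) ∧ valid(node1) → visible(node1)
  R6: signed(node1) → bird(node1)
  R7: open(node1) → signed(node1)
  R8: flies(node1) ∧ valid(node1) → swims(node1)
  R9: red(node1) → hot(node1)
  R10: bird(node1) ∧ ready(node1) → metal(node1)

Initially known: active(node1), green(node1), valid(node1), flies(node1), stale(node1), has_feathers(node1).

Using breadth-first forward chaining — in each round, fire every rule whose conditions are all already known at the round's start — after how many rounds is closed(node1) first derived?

[1] R1 [flies(node1) → open(node1)]; R2 [stale(node1) → small(node1)]; R8 [flies(node1) ∧ valid(node1) → swims(node1)]. ⇒ new: open(node1), small(node1), swims(node1).
[2] R5 [small(node1) ∧ valid(node1) → visible(node1)]; R7 [open(node1) → signed(node1)]. ⇒ new: visible(node1), signed(node1).
[3] R6 [signed(node1) → bird(node1)]. ⇒ new: bird(node1).
[4] R3 [bird(node1) → closed(node1)]; R4 [bird(node1) ∧ visible(node1) → ready(node1)]. ⇒ new: closed(node1), ready(node1).
closed(node1) first appears in round 4.

4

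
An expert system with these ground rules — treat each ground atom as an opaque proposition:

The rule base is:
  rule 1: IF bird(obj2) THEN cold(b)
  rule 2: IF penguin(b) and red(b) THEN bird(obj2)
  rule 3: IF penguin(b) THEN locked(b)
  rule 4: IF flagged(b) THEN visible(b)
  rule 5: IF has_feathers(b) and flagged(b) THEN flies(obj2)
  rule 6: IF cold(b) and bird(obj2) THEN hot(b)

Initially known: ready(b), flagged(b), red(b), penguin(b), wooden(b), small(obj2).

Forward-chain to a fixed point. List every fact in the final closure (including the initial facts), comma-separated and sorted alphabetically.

bird(obj2), cold(b), flagged(b), hot(b), locked(b), penguin(b), ready(b), red(b), small(obj2), visible(b), wooden(b)

Round 1 — rule 2, rule 3, rule 4, derive bird(obj2), locked(b), visible(b).
Round 2 — rule 1, derive cold(b).
Round 3 — rule 6, derive hot(b).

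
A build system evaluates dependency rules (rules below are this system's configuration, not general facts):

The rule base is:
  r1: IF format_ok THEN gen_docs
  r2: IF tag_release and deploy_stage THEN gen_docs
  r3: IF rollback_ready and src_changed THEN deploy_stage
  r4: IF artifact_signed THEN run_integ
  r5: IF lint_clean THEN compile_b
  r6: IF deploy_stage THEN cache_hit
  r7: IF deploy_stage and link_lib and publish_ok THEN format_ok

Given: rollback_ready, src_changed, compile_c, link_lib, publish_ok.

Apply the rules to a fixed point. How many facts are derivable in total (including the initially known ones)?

9

Round 1 fires r3, giving deploy_stage.
Round 2 fires r6, r7, giving cache_hit, format_ok.
Round 3 fires r1, giving gen_docs.
Closure: {cache_hit, compile_c, deploy_stage, format_ok, gen_docs, link_lib, publish_ok, rollback_ready, src_changed} — 9 facts.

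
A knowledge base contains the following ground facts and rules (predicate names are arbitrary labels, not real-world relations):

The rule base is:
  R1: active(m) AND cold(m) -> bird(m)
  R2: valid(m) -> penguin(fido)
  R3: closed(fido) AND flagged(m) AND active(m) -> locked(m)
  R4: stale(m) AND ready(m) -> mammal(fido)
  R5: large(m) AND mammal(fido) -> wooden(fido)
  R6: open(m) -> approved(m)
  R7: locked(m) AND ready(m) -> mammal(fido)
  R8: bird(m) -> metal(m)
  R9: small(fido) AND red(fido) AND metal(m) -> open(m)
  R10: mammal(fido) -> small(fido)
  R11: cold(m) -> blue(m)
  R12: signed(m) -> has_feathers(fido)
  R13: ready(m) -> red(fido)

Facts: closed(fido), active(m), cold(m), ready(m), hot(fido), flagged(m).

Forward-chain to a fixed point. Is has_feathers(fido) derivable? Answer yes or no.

Round 1: R1 [active(m) AND cold(m) -> bird(m)]; R3 [closed(fido) AND flagged(m) AND active(m) -> locked(m)]; R11 [cold(m) -> blue(m)]; R13 [ready(m) -> red(fido)]. Adds bird(m), locked(m), blue(m), red(fido).
Round 2: R7 [locked(m) AND ready(m) -> mammal(fido)]; R8 [bird(m) -> metal(m)]. Adds mammal(fido), metal(m).
Round 3: R10 [mammal(fido) -> small(fido)]. Adds small(fido).
Round 4: R9 [small(fido) AND red(fido) AND metal(m) -> open(m)]. Adds open(m).
Round 5: R6 [open(m) -> approved(m)]. Adds approved(m).
Fixed point reached. has_feathers(fido) is concluded only by R12; R12 needs signed(m) (never derived).

no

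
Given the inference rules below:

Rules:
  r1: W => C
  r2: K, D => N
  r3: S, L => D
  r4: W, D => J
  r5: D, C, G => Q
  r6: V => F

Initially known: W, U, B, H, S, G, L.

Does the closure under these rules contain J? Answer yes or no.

Round 1: r1 [W => C]; r3 [S, L => D]. New: C, D.
Round 2: r4 [W, D => J]; r5 [D, C, G => Q]. New: J, Q.
J appears in round 2, so it is derivable.

yes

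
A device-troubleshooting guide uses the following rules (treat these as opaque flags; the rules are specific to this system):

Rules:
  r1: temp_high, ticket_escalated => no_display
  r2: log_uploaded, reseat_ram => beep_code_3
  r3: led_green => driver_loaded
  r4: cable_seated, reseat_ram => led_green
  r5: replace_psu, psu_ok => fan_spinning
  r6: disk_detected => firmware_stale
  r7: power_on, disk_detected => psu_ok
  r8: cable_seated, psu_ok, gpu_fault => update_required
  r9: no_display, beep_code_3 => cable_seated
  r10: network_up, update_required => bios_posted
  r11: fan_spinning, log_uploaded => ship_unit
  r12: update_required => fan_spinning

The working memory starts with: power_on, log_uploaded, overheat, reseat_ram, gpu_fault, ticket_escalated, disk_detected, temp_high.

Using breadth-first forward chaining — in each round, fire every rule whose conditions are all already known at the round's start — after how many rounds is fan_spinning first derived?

[1] r1 [temp_high, ticket_escalated => no_display]; r2 [log_uploaded, reseat_ram => beep_code_3]; r6 [disk_detected => firmware_stale]; r7 [power_on, disk_detected => psu_ok]. ⇒ new: no_display, beep_code_3, firmware_stale, psu_ok.
[2] r9 [no_display, beep_code_3 => cable_seated]. ⇒ new: cable_seated.
[3] r4 [cable_seated, reseat_ram => led_green]; r8 [cable_seated, psu_ok, gpu_fault => update_required]. ⇒ new: led_green, update_required.
[4] r3 [led_green => driver_loaded]; r12 [update_required => fan_spinning]. ⇒ new: driver_loaded, fan_spinning.
fan_spinning first appears in round 4.

4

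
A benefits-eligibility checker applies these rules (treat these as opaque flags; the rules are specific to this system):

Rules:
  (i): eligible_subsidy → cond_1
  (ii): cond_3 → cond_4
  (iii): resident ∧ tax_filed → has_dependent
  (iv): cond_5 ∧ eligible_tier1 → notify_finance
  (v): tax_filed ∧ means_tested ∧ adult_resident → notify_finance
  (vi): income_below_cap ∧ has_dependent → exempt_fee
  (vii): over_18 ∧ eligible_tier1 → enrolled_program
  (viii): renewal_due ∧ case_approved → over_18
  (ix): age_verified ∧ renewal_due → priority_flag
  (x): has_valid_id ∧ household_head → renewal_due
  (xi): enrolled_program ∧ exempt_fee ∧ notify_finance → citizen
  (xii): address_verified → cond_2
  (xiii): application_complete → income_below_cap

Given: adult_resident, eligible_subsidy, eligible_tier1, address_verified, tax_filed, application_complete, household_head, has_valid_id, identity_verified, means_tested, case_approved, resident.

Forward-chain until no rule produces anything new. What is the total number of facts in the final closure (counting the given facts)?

Round 1: (i) [eligible_subsidy → cond_1]; (iii) [resident ∧ tax_filed → has_dependent]; (v) [tax_filed ∧ means_tested ∧ adult_resident → notify_finance]; (x) [has_valid_id ∧ household_head → renewal_due]; (xii) [address_verified → cond_2]; (xiii) [application_complete → income_below_cap]. New: cond_1, has_dependent, notify_finance, renewal_due, cond_2, income_below_cap.
Round 2: (vi) [income_below_cap ∧ has_dependent → exempt_fee]; (viii) [renewal_due ∧ case_approved → over_18]. New: exempt_fee, over_18.
Round 3: (vii) [over_18 ∧ eligible_tier1 → enrolled_program]. New: enrolled_program.
Round 4: (xi) [enrolled_program ∧ exempt_fee ∧ notify_finance → citizen]. New: citizen.
Closure: {address_verified, adult_resident, application_complete, case_approved, citizen, cond_1, cond_2, eligible_subsidy, eligible_tier1, enrolled_program, exempt_fee, has_dependent, has_valid_id, household_head, identity_verified, income_below_cap, means_tested, notify_finance, over_18, renewal_due, resident, tax_filed} — 22 facts.

22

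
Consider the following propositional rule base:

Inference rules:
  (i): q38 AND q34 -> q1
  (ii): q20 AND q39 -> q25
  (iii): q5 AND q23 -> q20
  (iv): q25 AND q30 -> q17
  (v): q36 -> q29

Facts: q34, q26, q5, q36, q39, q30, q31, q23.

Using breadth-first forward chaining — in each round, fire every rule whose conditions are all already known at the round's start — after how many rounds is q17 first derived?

3

Round 1: (iii) [q5 AND q23 -> q20]; (v) [q36 -> q29]. New: q20, q29.
Round 2: (ii) [q20 AND q39 -> q25]. New: q25.
Round 3: (iv) [q25 AND q30 -> q17]. New: q17.
q17 first appears in round 3.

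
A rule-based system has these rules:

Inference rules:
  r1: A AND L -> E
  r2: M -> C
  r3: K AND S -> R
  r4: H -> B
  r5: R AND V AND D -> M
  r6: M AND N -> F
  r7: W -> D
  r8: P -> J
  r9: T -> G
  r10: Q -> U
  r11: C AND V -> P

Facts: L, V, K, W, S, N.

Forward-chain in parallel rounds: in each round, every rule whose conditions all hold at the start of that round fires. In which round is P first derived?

4

Round 1 fires r3, r7, giving R, D.
Round 2 fires r5, giving M.
Round 3 fires r2, r6, giving C, F.
Round 4 fires r11, giving P.
P first appears in round 4.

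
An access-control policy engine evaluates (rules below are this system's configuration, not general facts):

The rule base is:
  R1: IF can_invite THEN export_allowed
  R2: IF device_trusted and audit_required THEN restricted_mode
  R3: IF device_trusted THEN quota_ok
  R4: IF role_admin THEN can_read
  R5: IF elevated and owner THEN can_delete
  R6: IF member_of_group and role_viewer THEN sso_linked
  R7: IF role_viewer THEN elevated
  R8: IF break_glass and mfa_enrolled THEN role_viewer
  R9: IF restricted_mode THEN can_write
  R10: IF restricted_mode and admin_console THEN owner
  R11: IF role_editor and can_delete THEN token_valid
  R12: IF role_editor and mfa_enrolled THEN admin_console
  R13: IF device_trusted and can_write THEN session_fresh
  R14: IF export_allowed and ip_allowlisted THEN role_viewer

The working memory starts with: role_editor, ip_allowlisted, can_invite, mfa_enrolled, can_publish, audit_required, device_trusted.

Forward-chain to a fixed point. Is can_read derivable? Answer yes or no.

no

[1] R1 [IF can_invite THEN export_allowed]; R2 [IF device_trusted and audit_required THEN restricted_mode]; R3 [IF device_trusted THEN quota_ok]; R12 [IF role_editor and mfa_enrolled THEN admin_console]. ⇒ new: export_allowed, restricted_mode, quota_ok, admin_console.
[2] R9 [IF restricted_mode THEN can_write]; R10 [IF restricted_mode and admin_console THEN owner]; R14 [IF export_allowed and ip_allowlisted THEN role_viewer]. ⇒ new: can_write, owner, role_viewer.
[3] R7 [IF role_viewer THEN elevated]; R13 [IF device_trusted and can_write THEN session_fresh]. ⇒ new: elevated, session_fresh.
[4] R5 [IF elevated and owner THEN can_delete]. ⇒ new: can_delete.
[5] R11 [IF role_editor and can_delete THEN token_valid]. ⇒ new: token_valid.
Fixed point reached. can_read is concluded only by R4; R4 needs role_admin (never derived).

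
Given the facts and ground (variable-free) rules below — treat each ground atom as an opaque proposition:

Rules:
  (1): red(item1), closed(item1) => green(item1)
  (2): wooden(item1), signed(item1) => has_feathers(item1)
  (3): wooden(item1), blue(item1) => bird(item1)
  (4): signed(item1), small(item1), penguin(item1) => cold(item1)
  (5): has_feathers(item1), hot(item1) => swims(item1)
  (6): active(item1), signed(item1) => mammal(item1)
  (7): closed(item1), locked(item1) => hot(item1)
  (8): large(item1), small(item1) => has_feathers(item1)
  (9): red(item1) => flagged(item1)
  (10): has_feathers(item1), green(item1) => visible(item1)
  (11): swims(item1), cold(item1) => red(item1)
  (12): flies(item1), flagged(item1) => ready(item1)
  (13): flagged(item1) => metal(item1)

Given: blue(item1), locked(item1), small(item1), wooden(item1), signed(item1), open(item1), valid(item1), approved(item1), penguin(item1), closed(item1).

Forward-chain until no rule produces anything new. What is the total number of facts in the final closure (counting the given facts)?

Round 1 fires (2), (3), (4), (7), giving has_feathers(item1), bird(item1), cold(item1), hot(item1).
Round 2 fires (5), giving swims(item1).
Round 3 fires (11), giving red(item1).
Round 4 fires (1), (9), giving green(item1), flagged(item1).
Round 5 fires (10), (13), giving visible(item1), metal(item1).
Closure: {approved(item1), bird(item1), blue(item1), closed(item1), cold(item1), flagged(item1), green(item1), has_feathers(item1), hot(item1), locked(item1), metal(item1), open(item1), penguin(item1), red(item1), signed(item1), small(item1), swims(item1), valid(item1), visible(item1), wooden(item1)} — 20 facts.

20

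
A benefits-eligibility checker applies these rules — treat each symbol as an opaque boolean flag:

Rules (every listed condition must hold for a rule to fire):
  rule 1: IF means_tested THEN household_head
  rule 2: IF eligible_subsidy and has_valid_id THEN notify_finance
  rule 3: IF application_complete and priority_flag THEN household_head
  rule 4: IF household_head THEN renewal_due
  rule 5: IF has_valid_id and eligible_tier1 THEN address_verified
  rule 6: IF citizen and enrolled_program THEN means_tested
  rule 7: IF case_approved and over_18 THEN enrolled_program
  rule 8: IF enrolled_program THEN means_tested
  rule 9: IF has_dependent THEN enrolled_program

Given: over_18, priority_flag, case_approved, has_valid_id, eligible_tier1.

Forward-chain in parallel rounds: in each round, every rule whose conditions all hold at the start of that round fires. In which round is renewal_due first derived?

Round 1: rule 5 [IF has_valid_id and eligible_tier1 THEN address_verified]; rule 7 [IF case_approved and over_18 THEN enrolled_program]. New: address_verified, enrolled_program.
Round 2: rule 8 [IF enrolled_program THEN means_tested]. New: means_tested.
Round 3: rule 1 [IF means_tested THEN household_head]. New: household_head.
Round 4: rule 4 [IF household_head THEN renewal_due]. New: renewal_due.
renewal_due first appears in round 4.

4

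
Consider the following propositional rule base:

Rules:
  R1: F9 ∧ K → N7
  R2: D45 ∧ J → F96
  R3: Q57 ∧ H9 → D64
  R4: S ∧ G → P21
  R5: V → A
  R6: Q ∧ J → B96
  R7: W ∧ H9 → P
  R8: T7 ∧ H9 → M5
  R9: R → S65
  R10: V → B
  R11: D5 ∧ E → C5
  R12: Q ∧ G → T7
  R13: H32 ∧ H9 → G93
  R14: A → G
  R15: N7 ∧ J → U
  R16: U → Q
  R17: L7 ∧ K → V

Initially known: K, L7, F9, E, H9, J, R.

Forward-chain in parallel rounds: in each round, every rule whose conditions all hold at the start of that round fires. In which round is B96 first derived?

Round 1 fires R1, R9, R17, giving N7, S65, V.
Round 2 fires R5, R10, R15, giving A, B, U.
Round 3 fires R14, R16, giving G, Q.
Round 4 fires R6, R12, giving B96, T7.
B96 first appears in round 4.

4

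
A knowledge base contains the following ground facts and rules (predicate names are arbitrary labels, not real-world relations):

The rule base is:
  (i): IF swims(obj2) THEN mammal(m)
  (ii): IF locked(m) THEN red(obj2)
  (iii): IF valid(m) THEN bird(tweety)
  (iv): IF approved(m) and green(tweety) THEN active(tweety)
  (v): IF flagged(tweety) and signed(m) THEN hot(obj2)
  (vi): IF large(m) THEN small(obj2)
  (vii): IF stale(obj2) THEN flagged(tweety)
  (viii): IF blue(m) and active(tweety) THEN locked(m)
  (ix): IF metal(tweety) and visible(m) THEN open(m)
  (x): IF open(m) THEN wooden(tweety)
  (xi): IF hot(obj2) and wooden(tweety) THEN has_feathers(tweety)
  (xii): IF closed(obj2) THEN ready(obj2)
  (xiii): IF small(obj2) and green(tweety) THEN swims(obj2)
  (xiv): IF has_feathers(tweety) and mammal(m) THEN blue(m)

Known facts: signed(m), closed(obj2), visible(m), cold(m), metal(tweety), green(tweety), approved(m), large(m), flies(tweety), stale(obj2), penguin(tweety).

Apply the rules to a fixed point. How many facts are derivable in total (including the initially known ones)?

Round 1: (iv) [IF approved(m) and green(tweety) THEN active(tweety)]; (vi) [IF large(m) THEN small(obj2)]; (vii) [IF stale(obj2) THEN flagged(tweety)]; (ix) [IF metal(tweety) and visible(m) THEN open(m)]; (xii) [IF closed(obj2) THEN ready(obj2)]. New: active(tweety), small(obj2), flagged(tweety), open(m), ready(obj2).
Round 2: (v) [IF flagged(tweety) and signed(m) THEN hot(obj2)]; (x) [IF open(m) THEN wooden(tweety)]; (xiii) [IF small(obj2) and green(tweety) THEN swims(obj2)]. New: hot(obj2), wooden(tweety), swims(obj2).
Round 3: (i) [IF swims(obj2) THEN mammal(m)]; (xi) [IF hot(obj2) and wooden(tweety) THEN has_feathers(tweety)]. New: mammal(m), has_feathers(tweety).
Round 4: (xiv) [IF has_feathers(tweety) and mammal(m) THEN blue(m)]. New: blue(m).
Round 5: (viii) [IF blue(m) and active(tweety) THEN locked(m)]. New: locked(m).
Round 6: (ii) [IF locked(m) THEN red(obj2)]. New: red(obj2).
Closure: {active(tweety), approved(m), blue(m), closed(obj2), cold(m), flagged(tweety), flies(tweety), green(tweety), has_feathers(tweety), hot(obj2), large(m), locked(m), mammal(m), metal(tweety), open(m), penguin(tweety), ready(obj2), red(obj2), signed(m), small(obj2), stale(obj2), swims(obj2), visible(m), wooden(tweety)} — 24 facts.

24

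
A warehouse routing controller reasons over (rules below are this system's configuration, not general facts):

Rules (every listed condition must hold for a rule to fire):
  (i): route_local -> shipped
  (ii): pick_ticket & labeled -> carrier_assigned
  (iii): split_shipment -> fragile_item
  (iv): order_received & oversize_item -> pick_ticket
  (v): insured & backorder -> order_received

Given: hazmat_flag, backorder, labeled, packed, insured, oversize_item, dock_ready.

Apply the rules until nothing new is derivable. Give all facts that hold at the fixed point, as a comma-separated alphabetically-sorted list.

[1] (v) [insured & backorder -> order_received]. ⇒ new: order_received.
[2] (iv) [order_received & oversize_item -> pick_ticket]. ⇒ new: pick_ticket.
[3] (ii) [pick_ticket & labeled -> carrier_assigned]. ⇒ new: carrier_assigned.

backorder, carrier_assigned, dock_ready, hazmat_flag, insured, labeled, order_received, oversize_item, packed, pick_ticket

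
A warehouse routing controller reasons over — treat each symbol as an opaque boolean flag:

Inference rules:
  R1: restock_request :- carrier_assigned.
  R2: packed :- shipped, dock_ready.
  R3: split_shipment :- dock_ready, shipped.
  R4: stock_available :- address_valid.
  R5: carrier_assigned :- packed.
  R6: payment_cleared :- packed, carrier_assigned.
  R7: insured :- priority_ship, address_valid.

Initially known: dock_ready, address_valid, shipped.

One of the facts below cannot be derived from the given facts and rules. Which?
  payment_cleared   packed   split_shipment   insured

insured

Round 1 fires R2, R3, R4, giving packed, split_shipment, stock_available.
Round 2 fires R5, giving carrier_assigned.
Round 3 fires R1, R6, giving restock_request, payment_cleared.
Derived: payment_cleared (round 3), packed (round 1), split_shipment (round 1). insured never appears in any round.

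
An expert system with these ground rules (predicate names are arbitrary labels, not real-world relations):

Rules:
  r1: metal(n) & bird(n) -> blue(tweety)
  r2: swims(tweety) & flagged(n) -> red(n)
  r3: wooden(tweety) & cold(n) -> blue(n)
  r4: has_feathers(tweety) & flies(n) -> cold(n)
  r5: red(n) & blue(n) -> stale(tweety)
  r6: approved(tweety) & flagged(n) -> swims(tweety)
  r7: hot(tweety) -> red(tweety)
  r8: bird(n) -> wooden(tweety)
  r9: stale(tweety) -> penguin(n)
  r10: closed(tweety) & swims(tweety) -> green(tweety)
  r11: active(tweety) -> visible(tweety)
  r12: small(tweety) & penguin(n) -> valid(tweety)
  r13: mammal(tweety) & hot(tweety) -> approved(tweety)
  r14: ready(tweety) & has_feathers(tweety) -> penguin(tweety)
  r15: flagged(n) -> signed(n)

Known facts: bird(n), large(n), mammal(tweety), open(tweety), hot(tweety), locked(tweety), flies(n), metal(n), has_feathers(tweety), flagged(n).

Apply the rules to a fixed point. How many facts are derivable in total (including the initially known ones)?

Round 1: r1 [metal(n) & bird(n) -> blue(tweety)]; r4 [has_feathers(tweety) & flies(n) -> cold(n)]; r7 [hot(tweety) -> red(tweety)]; r8 [bird(n) -> wooden(tweety)]; r13 [mammal(tweety) & hot(tweety) -> approved(tweety)]; r15 [flagged(n) -> signed(n)]. Adds blue(tweety), cold(n), red(tweety), wooden(tweety), approved(tweety), signed(n).
Round 2: r3 [wooden(tweety) & cold(n) -> blue(n)]; r6 [approved(tweety) & flagged(n) -> swims(tweety)]. Adds blue(n), swims(tweety).
Round 3: r2 [swims(tweety) & flagged(n) -> red(n)]. Adds red(n).
Round 4: r5 [red(n) & blue(n) -> stale(tweety)]. Adds stale(tweety).
Round 5: r9 [stale(tweety) -> penguin(n)]. Adds penguin(n).
Closure: {approved(tweety), bird(n), blue(n), blue(tweety), cold(n), flagged(n), flies(n), has_feathers(tweety), hot(tweety), large(n), locked(tweety), mammal(tweety), metal(n), open(tweety), penguin(n), red(n), red(tweety), signed(n), stale(tweety), swims(tweety), wooden(tweety)} — 21 facts.

21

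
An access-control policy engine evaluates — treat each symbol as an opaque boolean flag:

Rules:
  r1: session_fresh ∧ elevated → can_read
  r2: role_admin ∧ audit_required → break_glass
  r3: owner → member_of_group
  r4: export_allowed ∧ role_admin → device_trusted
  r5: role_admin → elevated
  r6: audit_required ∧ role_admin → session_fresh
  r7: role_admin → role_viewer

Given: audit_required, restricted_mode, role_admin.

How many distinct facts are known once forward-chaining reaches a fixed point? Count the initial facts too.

Round 1: r2 [role_admin ∧ audit_required → break_glass]; r5 [role_admin → elevated]; r6 [audit_required ∧ role_admin → session_fresh]; r7 [role_admin → role_viewer]. New: break_glass, elevated, session_fresh, role_viewer.
Round 2: r1 [session_fresh ∧ elevated → can_read]. New: can_read.
Closure: {audit_required, break_glass, can_read, elevated, restricted_mode, role_admin, role_viewer, session_fresh} — 8 facts.

8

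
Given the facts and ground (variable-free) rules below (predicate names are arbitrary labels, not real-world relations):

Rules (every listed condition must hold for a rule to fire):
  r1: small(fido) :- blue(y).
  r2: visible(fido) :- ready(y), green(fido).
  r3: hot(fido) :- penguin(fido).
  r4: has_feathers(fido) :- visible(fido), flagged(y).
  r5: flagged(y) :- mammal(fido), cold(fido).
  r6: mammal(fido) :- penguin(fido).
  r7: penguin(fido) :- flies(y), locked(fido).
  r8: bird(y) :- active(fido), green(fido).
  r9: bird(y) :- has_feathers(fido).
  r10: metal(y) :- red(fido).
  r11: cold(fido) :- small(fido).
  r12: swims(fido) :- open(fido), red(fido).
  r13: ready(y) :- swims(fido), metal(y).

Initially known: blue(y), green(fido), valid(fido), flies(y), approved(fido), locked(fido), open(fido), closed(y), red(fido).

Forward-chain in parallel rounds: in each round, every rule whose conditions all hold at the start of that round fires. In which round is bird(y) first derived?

5

Round 1: r1 [small(fido) :- blue(y).]; r7 [penguin(fido) :- flies(y), locked(fido).]; r10 [metal(y) :- red(fido).]; r12 [swims(fido) :- open(fido), red(fido).]. New: small(fido), penguin(fido), metal(y), swims(fido).
Round 2: r3 [hot(fido) :- penguin(fido).]; r6 [mammal(fido) :- penguin(fido).]; r11 [cold(fido) :- small(fido).]; r13 [ready(y) :- swims(fido), metal(y).]. New: hot(fido), mammal(fido), cold(fido), ready(y).
Round 3: r2 [visible(fido) :- ready(y), green(fido).]; r5 [flagged(y) :- mammal(fido), cold(fido).]. New: visible(fido), flagged(y).
Round 4: r4 [has_feathers(fido) :- visible(fido), flagged(y).]. New: has_feathers(fido).
Round 5: r9 [bird(y) :- has_feathers(fido).]. New: bird(y).
bird(y) first appears in round 5.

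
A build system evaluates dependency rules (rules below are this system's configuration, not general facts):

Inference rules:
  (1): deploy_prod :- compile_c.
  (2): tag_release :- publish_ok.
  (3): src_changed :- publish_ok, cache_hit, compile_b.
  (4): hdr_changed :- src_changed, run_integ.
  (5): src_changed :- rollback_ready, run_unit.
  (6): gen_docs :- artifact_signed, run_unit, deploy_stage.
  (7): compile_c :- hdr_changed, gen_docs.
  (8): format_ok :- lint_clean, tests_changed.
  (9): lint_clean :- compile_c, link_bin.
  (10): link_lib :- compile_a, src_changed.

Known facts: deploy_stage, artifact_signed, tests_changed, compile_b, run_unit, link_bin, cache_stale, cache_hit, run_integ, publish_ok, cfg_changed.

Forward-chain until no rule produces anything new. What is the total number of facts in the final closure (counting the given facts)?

19

Round 1 fires (2), (3), (6), giving tag_release, src_changed, gen_docs.
Round 2 fires (4), giving hdr_changed.
Round 3 fires (7), giving compile_c.
Round 4 fires (1), (9), giving deploy_prod, lint_clean.
Round 5 fires (8), giving format_ok.
Closure: {artifact_signed, cache_hit, cache_stale, cfg_changed, compile_b, compile_c, deploy_prod, deploy_stage, format_ok, gen_docs, hdr_changed, link_bin, lint_clean, publish_ok, run_integ, run_unit, src_changed, tag_release, tests_changed} — 19 facts.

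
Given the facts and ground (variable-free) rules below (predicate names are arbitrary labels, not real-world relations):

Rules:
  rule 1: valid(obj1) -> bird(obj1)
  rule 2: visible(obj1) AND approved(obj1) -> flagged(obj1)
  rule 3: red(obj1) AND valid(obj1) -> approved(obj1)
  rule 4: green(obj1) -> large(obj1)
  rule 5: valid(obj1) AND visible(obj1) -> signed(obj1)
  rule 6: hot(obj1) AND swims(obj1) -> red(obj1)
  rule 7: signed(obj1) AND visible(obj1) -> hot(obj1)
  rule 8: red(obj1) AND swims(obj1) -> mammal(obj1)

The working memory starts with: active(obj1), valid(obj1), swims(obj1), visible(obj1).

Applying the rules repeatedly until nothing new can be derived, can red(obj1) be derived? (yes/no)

yes

Round 1 fires rule 1, rule 5, giving bird(obj1), signed(obj1).
Round 2 fires rule 7, giving hot(obj1).
Round 3 fires rule 6, giving red(obj1).
Round 4 fires rule 3, rule 8, giving approved(obj1), mammal(obj1).
Round 5 fires rule 2, giving flagged(obj1).
red(obj1) appears in round 3, so it is derivable.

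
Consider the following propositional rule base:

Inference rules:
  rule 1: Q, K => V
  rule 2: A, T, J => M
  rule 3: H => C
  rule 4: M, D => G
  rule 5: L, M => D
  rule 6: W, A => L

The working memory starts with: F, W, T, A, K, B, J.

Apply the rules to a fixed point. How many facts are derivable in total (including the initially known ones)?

Round 1: rule 2 [A, T, J => M]; rule 6 [W, A => L]. New: M, L.
Round 2: rule 5 [L, M => D]. New: D.
Round 3: rule 4 [M, D => G]. New: G.
Closure: {A, B, D, F, G, J, K, L, M, T, W} — 11 facts.

11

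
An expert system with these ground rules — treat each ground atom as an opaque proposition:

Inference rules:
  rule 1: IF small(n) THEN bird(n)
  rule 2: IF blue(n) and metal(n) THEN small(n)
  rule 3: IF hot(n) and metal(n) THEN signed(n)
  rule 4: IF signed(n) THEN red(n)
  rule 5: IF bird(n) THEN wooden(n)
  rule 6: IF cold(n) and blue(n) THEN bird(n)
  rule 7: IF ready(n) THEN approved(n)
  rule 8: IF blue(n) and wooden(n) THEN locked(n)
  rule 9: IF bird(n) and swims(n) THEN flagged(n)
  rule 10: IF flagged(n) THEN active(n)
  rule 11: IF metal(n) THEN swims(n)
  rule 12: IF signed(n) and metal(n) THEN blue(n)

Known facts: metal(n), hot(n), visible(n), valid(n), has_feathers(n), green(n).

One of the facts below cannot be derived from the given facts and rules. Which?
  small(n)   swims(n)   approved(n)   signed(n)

Round 1 fires rule 3, rule 11, giving signed(n), swims(n).
Round 2 fires rule 4, rule 12, giving red(n), blue(n).
Round 3 fires rule 2, giving small(n).
Round 4 fires rule 1, giving bird(n).
Round 5 fires rule 5, rule 9, giving wooden(n), flagged(n).
Round 6 fires rule 8, rule 10, giving locked(n), active(n).
Derived: signed(n) (round 1), swims(n) (round 1), small(n) (round 3). approved(n) never appears in any round.

approved(n)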